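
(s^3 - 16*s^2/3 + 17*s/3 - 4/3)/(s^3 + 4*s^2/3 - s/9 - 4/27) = 9*(s^2 - 5*s + 4)/(9*s^2 + 15*s + 4)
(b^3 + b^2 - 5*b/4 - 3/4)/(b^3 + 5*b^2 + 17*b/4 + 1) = (2*b^2 + b - 3)/(2*b^2 + 9*b + 4)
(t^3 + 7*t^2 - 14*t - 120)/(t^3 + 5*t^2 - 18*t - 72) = (t + 5)/(t + 3)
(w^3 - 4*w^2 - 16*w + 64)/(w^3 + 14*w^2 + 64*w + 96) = (w^2 - 8*w + 16)/(w^2 + 10*w + 24)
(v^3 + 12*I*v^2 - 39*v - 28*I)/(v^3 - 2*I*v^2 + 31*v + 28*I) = (v + 7*I)/(v - 7*I)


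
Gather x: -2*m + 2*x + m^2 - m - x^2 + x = m^2 - 3*m - x^2 + 3*x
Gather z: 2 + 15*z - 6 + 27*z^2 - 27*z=27*z^2 - 12*z - 4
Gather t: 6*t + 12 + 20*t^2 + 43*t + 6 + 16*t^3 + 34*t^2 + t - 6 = 16*t^3 + 54*t^2 + 50*t + 12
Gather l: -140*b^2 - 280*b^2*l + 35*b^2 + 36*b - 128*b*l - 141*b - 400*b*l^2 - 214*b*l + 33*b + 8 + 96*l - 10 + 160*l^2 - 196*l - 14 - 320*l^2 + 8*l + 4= -105*b^2 - 72*b + l^2*(-400*b - 160) + l*(-280*b^2 - 342*b - 92) - 12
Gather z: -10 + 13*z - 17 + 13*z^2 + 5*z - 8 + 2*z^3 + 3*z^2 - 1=2*z^3 + 16*z^2 + 18*z - 36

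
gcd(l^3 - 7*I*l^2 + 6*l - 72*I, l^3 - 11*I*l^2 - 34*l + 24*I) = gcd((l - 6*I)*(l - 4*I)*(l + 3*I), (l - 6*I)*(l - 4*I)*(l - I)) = l^2 - 10*I*l - 24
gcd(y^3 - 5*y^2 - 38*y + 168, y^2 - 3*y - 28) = y - 7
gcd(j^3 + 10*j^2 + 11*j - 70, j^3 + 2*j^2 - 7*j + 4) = 1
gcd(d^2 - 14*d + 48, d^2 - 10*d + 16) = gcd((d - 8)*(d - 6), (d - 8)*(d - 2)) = d - 8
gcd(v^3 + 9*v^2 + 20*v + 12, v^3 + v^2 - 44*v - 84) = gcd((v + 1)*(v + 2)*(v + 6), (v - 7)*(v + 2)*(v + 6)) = v^2 + 8*v + 12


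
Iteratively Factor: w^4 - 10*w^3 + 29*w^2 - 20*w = (w - 5)*(w^3 - 5*w^2 + 4*w) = w*(w - 5)*(w^2 - 5*w + 4) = w*(w - 5)*(w - 1)*(w - 4)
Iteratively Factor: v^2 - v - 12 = (v - 4)*(v + 3)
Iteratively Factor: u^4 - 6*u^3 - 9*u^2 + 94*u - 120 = (u - 5)*(u^3 - u^2 - 14*u + 24) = (u - 5)*(u + 4)*(u^2 - 5*u + 6) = (u - 5)*(u - 2)*(u + 4)*(u - 3)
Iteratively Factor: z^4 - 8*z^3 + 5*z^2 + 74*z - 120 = (z - 4)*(z^3 - 4*z^2 - 11*z + 30) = (z - 4)*(z + 3)*(z^2 - 7*z + 10) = (z - 4)*(z - 2)*(z + 3)*(z - 5)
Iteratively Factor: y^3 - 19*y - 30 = (y + 3)*(y^2 - 3*y - 10) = (y - 5)*(y + 3)*(y + 2)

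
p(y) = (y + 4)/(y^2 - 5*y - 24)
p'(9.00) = -1.09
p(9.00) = 1.08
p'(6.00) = -0.27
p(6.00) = -0.56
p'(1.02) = -0.02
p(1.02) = -0.18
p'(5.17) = -0.13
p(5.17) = -0.40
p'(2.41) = -0.03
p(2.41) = -0.21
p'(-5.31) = 0.01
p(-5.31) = -0.04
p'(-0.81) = 0.00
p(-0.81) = -0.17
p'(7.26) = -1.99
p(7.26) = -1.48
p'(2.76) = -0.04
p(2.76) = -0.22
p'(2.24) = -0.03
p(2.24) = -0.21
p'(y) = (5 - 2*y)*(y + 4)/(y^2 - 5*y - 24)^2 + 1/(y^2 - 5*y - 24)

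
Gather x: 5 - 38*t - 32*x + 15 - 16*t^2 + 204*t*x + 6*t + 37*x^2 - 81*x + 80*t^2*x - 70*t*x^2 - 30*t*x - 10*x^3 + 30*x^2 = -16*t^2 - 32*t - 10*x^3 + x^2*(67 - 70*t) + x*(80*t^2 + 174*t - 113) + 20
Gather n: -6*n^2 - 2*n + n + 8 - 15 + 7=-6*n^2 - n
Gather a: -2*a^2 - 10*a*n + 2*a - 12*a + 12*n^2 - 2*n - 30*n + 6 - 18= -2*a^2 + a*(-10*n - 10) + 12*n^2 - 32*n - 12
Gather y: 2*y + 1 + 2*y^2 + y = 2*y^2 + 3*y + 1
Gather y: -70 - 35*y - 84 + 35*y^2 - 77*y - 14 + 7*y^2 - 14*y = 42*y^2 - 126*y - 168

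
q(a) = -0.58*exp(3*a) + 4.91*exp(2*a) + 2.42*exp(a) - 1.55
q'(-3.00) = 0.14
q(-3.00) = -1.42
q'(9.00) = -925119138140.74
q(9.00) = -308265569492.67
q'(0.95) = 41.83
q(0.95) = 27.51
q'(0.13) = 12.92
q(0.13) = 6.72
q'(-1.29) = 1.37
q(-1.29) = -0.52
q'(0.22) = 14.90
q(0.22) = 7.97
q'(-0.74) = 3.20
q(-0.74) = 0.66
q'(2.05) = -204.23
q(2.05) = 41.66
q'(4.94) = -4558913.29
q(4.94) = -1487440.35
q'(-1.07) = 1.92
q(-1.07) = -0.17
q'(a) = -1.74*exp(3*a) + 9.82*exp(2*a) + 2.42*exp(a)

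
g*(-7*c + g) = -7*c*g + g^2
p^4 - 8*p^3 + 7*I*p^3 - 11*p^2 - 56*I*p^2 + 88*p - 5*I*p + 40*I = (p - 8)*(p + I)^2*(p + 5*I)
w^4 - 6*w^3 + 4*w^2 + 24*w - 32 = (w - 4)*(w - 2)^2*(w + 2)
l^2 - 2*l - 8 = (l - 4)*(l + 2)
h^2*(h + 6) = h^3 + 6*h^2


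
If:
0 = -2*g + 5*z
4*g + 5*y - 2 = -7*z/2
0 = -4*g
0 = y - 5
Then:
No Solution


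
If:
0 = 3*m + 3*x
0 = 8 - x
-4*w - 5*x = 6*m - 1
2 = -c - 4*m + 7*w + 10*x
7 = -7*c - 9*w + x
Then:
No Solution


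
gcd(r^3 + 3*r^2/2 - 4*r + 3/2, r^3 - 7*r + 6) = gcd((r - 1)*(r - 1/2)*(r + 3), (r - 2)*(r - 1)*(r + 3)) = r^2 + 2*r - 3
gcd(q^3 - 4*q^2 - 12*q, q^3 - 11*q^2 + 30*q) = q^2 - 6*q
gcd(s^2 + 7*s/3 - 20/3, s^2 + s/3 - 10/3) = s - 5/3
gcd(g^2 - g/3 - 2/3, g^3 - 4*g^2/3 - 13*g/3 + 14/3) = g - 1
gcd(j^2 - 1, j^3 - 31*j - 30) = j + 1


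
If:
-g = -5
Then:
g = 5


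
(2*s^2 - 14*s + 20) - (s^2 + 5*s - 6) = s^2 - 19*s + 26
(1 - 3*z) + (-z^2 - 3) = -z^2 - 3*z - 2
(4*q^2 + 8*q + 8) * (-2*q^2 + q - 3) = -8*q^4 - 12*q^3 - 20*q^2 - 16*q - 24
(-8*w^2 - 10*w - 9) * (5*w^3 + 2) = -40*w^5 - 50*w^4 - 45*w^3 - 16*w^2 - 20*w - 18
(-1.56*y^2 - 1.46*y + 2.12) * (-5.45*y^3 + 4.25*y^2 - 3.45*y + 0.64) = 8.502*y^5 + 1.327*y^4 - 12.377*y^3 + 13.0486*y^2 - 8.2484*y + 1.3568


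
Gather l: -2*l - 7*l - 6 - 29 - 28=-9*l - 63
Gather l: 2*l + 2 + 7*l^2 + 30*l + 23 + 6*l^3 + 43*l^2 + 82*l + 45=6*l^3 + 50*l^2 + 114*l + 70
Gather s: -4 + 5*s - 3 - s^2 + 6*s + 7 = -s^2 + 11*s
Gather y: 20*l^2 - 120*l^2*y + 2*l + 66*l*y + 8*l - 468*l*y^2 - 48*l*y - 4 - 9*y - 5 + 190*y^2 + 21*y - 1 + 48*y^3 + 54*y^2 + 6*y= 20*l^2 + 10*l + 48*y^3 + y^2*(244 - 468*l) + y*(-120*l^2 + 18*l + 18) - 10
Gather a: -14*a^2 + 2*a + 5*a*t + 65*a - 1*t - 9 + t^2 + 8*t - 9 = -14*a^2 + a*(5*t + 67) + t^2 + 7*t - 18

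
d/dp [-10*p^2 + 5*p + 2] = 5 - 20*p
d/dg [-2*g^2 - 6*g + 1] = -4*g - 6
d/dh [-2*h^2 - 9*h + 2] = -4*h - 9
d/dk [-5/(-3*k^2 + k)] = 5*(1 - 6*k)/(k^2*(3*k - 1)^2)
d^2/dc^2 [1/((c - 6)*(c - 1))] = 2*((c - 6)^2 + (c - 6)*(c - 1) + (c - 1)^2)/((c - 6)^3*(c - 1)^3)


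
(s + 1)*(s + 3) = s^2 + 4*s + 3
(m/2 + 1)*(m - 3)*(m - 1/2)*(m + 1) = m^4/2 - m^3/4 - 7*m^2/2 - 5*m/4 + 3/2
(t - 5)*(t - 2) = t^2 - 7*t + 10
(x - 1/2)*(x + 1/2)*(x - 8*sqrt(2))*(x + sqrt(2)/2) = x^4 - 15*sqrt(2)*x^3/2 - 33*x^2/4 + 15*sqrt(2)*x/8 + 2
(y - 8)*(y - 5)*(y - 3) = y^3 - 16*y^2 + 79*y - 120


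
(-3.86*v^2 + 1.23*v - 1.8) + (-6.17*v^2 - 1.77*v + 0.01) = -10.03*v^2 - 0.54*v - 1.79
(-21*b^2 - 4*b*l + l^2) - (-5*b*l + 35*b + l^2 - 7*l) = -21*b^2 + b*l - 35*b + 7*l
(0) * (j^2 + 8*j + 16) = 0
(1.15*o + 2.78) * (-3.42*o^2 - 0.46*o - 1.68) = -3.933*o^3 - 10.0366*o^2 - 3.2108*o - 4.6704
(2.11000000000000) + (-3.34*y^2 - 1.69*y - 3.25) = -3.34*y^2 - 1.69*y - 1.14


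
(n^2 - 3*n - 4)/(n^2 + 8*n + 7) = (n - 4)/(n + 7)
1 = 1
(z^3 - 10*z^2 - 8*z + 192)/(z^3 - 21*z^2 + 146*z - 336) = (z + 4)/(z - 7)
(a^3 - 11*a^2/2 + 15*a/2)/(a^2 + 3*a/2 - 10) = a*(a - 3)/(a + 4)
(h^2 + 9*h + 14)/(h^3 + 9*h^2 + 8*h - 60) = (h^2 + 9*h + 14)/(h^3 + 9*h^2 + 8*h - 60)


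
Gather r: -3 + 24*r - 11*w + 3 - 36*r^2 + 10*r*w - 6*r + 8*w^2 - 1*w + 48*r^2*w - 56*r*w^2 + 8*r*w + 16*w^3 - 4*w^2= r^2*(48*w - 36) + r*(-56*w^2 + 18*w + 18) + 16*w^3 + 4*w^2 - 12*w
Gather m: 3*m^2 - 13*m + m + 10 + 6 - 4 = 3*m^2 - 12*m + 12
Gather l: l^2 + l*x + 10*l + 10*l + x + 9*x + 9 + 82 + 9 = l^2 + l*(x + 20) + 10*x + 100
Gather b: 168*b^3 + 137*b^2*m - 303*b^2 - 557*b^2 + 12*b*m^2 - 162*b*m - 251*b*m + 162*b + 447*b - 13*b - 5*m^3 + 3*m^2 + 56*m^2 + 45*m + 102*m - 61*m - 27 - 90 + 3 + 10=168*b^3 + b^2*(137*m - 860) + b*(12*m^2 - 413*m + 596) - 5*m^3 + 59*m^2 + 86*m - 104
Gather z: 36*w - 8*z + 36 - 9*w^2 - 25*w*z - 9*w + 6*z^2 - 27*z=-9*w^2 + 27*w + 6*z^2 + z*(-25*w - 35) + 36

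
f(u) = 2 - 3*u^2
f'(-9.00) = 54.00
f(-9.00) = -241.00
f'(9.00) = -54.00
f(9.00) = -241.00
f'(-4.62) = 27.72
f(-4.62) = -62.03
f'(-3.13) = 18.78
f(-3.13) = -27.39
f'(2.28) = -13.68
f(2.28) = -13.60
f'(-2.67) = 16.02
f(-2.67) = -19.39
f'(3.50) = -21.00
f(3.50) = -34.75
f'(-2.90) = 17.40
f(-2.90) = -23.23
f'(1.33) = -7.98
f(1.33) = -3.31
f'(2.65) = -15.90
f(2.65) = -19.07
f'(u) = -6*u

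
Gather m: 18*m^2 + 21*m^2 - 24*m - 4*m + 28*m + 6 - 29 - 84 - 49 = 39*m^2 - 156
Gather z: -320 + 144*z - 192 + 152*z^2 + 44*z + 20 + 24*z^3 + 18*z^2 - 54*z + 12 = 24*z^3 + 170*z^2 + 134*z - 480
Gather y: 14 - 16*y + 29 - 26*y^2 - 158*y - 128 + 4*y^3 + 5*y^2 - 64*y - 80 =4*y^3 - 21*y^2 - 238*y - 165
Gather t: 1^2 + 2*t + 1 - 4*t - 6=-2*t - 4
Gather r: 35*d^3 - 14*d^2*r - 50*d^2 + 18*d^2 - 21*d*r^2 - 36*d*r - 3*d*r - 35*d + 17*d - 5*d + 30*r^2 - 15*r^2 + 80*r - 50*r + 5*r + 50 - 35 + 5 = 35*d^3 - 32*d^2 - 23*d + r^2*(15 - 21*d) + r*(-14*d^2 - 39*d + 35) + 20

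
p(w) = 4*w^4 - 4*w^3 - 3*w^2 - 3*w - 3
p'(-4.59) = -1775.52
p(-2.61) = 241.13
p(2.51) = 66.08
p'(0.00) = -3.00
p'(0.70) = -7.59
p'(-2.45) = -295.63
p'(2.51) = 159.35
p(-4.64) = 2200.02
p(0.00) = -3.00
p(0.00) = -3.00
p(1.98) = 9.73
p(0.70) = -6.98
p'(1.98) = 62.27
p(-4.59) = 2109.84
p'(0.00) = -3.00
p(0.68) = -6.83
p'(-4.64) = -1831.87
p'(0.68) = -7.60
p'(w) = 16*w^3 - 12*w^2 - 6*w - 3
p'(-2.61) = -353.56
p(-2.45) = 189.29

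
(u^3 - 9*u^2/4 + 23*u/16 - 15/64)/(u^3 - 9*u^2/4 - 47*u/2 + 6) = (u^2 - 2*u + 15/16)/(u^2 - 2*u - 24)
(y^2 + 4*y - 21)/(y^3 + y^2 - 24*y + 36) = (y + 7)/(y^2 + 4*y - 12)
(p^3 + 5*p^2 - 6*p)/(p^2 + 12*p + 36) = p*(p - 1)/(p + 6)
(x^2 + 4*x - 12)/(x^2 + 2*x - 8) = (x + 6)/(x + 4)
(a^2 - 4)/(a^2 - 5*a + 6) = (a + 2)/(a - 3)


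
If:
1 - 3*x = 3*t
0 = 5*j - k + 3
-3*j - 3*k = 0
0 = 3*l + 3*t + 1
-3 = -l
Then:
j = -1/2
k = 1/2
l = 3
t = -10/3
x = 11/3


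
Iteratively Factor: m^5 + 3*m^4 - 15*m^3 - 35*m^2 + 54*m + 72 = (m - 2)*(m^4 + 5*m^3 - 5*m^2 - 45*m - 36) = (m - 2)*(m + 1)*(m^3 + 4*m^2 - 9*m - 36) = (m - 3)*(m - 2)*(m + 1)*(m^2 + 7*m + 12) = (m - 3)*(m - 2)*(m + 1)*(m + 3)*(m + 4)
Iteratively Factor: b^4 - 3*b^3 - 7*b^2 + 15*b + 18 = (b - 3)*(b^3 - 7*b - 6) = (b - 3)*(b + 2)*(b^2 - 2*b - 3) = (b - 3)^2*(b + 2)*(b + 1)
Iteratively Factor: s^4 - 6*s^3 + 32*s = (s + 2)*(s^3 - 8*s^2 + 16*s) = (s - 4)*(s + 2)*(s^2 - 4*s) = s*(s - 4)*(s + 2)*(s - 4)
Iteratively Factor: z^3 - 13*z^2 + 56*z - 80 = (z - 4)*(z^2 - 9*z + 20) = (z - 4)^2*(z - 5)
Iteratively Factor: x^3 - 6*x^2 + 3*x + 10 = (x - 2)*(x^2 - 4*x - 5) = (x - 5)*(x - 2)*(x + 1)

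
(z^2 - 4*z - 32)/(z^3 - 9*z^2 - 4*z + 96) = (z + 4)/(z^2 - z - 12)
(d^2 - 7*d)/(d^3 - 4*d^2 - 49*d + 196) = d/(d^2 + 3*d - 28)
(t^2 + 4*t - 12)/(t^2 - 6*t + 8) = (t + 6)/(t - 4)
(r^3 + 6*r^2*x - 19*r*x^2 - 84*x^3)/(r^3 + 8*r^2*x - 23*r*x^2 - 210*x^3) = (-r^2 + r*x + 12*x^2)/(-r^2 - r*x + 30*x^2)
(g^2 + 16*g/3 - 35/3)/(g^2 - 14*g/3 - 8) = (-3*g^2 - 16*g + 35)/(-3*g^2 + 14*g + 24)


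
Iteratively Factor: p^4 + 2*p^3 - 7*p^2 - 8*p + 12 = (p + 3)*(p^3 - p^2 - 4*p + 4) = (p - 2)*(p + 3)*(p^2 + p - 2) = (p - 2)*(p + 2)*(p + 3)*(p - 1)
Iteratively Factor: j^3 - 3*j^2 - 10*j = (j + 2)*(j^2 - 5*j) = (j - 5)*(j + 2)*(j)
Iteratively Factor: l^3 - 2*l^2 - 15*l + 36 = (l - 3)*(l^2 + l - 12) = (l - 3)*(l + 4)*(l - 3)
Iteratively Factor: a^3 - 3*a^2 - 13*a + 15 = (a - 1)*(a^2 - 2*a - 15) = (a - 1)*(a + 3)*(a - 5)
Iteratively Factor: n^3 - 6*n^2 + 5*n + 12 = (n - 3)*(n^2 - 3*n - 4) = (n - 3)*(n + 1)*(n - 4)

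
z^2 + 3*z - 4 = (z - 1)*(z + 4)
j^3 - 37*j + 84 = (j - 4)*(j - 3)*(j + 7)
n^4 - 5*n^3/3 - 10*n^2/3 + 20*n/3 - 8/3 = (n - 2)*(n - 1)*(n - 2/3)*(n + 2)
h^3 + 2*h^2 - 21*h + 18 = (h - 3)*(h - 1)*(h + 6)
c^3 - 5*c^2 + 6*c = c*(c - 3)*(c - 2)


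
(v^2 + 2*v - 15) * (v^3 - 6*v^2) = v^5 - 4*v^4 - 27*v^3 + 90*v^2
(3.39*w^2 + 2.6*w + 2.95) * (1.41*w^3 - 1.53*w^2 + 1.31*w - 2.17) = 4.7799*w^5 - 1.5207*w^4 + 4.6224*w^3 - 8.4638*w^2 - 1.7775*w - 6.4015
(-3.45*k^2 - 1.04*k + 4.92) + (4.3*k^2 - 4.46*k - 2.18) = 0.85*k^2 - 5.5*k + 2.74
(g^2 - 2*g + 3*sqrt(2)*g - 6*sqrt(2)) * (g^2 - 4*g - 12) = g^4 - 6*g^3 + 3*sqrt(2)*g^3 - 18*sqrt(2)*g^2 - 4*g^2 - 12*sqrt(2)*g + 24*g + 72*sqrt(2)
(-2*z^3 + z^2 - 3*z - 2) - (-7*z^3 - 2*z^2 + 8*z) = 5*z^3 + 3*z^2 - 11*z - 2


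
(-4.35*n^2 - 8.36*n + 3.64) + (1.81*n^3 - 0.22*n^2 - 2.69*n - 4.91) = 1.81*n^3 - 4.57*n^2 - 11.05*n - 1.27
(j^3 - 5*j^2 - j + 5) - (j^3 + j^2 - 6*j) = -6*j^2 + 5*j + 5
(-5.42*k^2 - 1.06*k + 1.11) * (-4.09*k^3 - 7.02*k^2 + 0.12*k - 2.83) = 22.1678*k^5 + 42.3838*k^4 + 2.2509*k^3 + 7.4192*k^2 + 3.133*k - 3.1413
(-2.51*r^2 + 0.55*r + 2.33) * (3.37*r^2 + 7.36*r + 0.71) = -8.4587*r^4 - 16.6201*r^3 + 10.118*r^2 + 17.5393*r + 1.6543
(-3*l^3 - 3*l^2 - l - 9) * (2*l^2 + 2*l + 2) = -6*l^5 - 12*l^4 - 14*l^3 - 26*l^2 - 20*l - 18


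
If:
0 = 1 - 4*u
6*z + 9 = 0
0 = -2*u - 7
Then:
No Solution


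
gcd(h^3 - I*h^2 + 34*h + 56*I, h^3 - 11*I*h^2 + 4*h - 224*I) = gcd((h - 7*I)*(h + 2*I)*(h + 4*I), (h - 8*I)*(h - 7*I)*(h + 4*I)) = h^2 - 3*I*h + 28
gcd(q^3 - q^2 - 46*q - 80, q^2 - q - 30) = q + 5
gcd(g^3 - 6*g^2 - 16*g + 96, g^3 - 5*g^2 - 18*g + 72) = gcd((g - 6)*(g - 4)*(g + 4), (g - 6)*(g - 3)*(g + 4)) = g^2 - 2*g - 24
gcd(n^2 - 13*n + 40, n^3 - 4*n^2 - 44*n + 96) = n - 8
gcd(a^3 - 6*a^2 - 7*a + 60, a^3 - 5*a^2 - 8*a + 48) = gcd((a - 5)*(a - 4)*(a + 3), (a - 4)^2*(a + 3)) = a^2 - a - 12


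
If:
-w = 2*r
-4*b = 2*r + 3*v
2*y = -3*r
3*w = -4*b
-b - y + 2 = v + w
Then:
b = -9/14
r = -3/7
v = 8/7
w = 6/7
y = 9/14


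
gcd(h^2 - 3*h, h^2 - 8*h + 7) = 1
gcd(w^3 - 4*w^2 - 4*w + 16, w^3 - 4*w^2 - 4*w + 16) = w^3 - 4*w^2 - 4*w + 16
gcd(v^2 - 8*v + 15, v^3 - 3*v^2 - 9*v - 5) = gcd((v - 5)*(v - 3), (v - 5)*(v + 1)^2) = v - 5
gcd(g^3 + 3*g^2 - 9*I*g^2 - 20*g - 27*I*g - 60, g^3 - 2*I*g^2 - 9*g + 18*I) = g + 3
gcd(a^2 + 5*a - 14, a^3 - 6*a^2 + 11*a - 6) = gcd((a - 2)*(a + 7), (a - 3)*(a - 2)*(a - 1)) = a - 2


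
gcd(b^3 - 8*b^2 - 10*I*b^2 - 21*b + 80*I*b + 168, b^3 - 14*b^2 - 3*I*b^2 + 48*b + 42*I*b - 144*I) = b^2 + b*(-8 - 3*I) + 24*I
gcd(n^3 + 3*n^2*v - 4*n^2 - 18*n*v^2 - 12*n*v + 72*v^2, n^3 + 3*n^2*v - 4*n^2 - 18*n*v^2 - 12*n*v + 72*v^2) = -n^3 - 3*n^2*v + 4*n^2 + 18*n*v^2 + 12*n*v - 72*v^2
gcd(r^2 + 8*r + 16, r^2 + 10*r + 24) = r + 4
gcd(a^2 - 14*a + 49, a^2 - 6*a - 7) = a - 7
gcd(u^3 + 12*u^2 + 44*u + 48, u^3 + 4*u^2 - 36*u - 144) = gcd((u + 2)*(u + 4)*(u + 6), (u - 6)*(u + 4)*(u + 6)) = u^2 + 10*u + 24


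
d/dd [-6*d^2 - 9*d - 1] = -12*d - 9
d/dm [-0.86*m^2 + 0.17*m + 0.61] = 0.17 - 1.72*m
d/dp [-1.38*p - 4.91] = -1.38000000000000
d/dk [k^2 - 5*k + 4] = 2*k - 5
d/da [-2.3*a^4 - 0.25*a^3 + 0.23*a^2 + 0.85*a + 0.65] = -9.2*a^3 - 0.75*a^2 + 0.46*a + 0.85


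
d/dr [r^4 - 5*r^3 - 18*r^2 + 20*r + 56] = 4*r^3 - 15*r^2 - 36*r + 20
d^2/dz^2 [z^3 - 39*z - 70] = 6*z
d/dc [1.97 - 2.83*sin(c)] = -2.83*cos(c)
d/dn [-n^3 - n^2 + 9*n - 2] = -3*n^2 - 2*n + 9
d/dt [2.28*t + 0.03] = 2.28000000000000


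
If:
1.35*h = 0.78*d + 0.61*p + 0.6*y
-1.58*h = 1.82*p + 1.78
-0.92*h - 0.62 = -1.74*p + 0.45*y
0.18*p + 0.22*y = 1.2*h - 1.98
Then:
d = 6.46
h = 0.26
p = -1.21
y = -6.58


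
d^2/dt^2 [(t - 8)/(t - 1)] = -14/(t - 1)^3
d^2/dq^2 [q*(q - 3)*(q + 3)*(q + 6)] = 12*q^2 + 36*q - 18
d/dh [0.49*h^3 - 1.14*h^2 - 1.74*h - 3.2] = 1.47*h^2 - 2.28*h - 1.74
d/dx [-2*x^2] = -4*x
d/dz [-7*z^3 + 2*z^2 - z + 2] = -21*z^2 + 4*z - 1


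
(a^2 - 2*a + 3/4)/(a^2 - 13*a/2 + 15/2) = (a - 1/2)/(a - 5)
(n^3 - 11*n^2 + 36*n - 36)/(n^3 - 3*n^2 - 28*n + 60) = (n - 3)/(n + 5)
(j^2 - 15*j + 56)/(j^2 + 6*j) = (j^2 - 15*j + 56)/(j*(j + 6))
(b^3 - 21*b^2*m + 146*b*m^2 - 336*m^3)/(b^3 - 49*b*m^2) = (b^2 - 14*b*m + 48*m^2)/(b*(b + 7*m))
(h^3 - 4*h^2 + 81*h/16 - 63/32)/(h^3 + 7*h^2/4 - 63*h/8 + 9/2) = (h - 7/4)/(h + 4)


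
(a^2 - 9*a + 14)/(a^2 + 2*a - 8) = (a - 7)/(a + 4)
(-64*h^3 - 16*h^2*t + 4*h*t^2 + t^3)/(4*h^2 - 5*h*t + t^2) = (16*h^2 + 8*h*t + t^2)/(-h + t)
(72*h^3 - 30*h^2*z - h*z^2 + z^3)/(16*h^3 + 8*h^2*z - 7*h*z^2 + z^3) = (-18*h^2 + 3*h*z + z^2)/(-4*h^2 - 3*h*z + z^2)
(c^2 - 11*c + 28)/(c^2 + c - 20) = (c - 7)/(c + 5)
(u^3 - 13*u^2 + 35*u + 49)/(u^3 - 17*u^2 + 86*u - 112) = (u^2 - 6*u - 7)/(u^2 - 10*u + 16)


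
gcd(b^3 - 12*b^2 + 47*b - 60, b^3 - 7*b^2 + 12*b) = b^2 - 7*b + 12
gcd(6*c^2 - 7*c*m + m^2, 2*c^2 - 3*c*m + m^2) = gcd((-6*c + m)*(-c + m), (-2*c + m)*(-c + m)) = c - m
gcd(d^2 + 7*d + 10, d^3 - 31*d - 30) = d + 5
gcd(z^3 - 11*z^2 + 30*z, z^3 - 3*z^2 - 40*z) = z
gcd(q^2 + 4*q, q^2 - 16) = q + 4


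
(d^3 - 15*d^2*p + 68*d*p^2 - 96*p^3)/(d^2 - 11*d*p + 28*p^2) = (-d^2 + 11*d*p - 24*p^2)/(-d + 7*p)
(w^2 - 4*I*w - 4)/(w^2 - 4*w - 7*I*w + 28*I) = (w^2 - 4*I*w - 4)/(w^2 - 4*w - 7*I*w + 28*I)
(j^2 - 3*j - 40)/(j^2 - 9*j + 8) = (j + 5)/(j - 1)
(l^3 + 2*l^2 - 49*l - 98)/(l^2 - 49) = l + 2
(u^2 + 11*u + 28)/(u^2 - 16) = (u + 7)/(u - 4)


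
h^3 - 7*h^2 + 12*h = h*(h - 4)*(h - 3)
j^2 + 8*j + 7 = (j + 1)*(j + 7)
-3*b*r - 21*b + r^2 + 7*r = (-3*b + r)*(r + 7)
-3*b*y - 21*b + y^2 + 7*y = (-3*b + y)*(y + 7)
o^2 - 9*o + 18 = (o - 6)*(o - 3)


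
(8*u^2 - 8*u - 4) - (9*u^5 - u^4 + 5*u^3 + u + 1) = -9*u^5 + u^4 - 5*u^3 + 8*u^2 - 9*u - 5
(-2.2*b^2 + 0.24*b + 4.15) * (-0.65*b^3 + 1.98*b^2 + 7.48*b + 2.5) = 1.43*b^5 - 4.512*b^4 - 18.6783*b^3 + 4.5122*b^2 + 31.642*b + 10.375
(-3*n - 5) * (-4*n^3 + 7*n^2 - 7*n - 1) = 12*n^4 - n^3 - 14*n^2 + 38*n + 5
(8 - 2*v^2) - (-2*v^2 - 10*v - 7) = 10*v + 15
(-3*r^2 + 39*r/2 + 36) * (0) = 0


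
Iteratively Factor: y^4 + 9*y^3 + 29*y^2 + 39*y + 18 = (y + 3)*(y^3 + 6*y^2 + 11*y + 6) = (y + 2)*(y + 3)*(y^2 + 4*y + 3) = (y + 1)*(y + 2)*(y + 3)*(y + 3)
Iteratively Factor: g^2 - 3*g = (g)*(g - 3)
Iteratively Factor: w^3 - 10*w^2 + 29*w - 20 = (w - 5)*(w^2 - 5*w + 4) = (w - 5)*(w - 4)*(w - 1)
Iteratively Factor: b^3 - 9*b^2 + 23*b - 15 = (b - 1)*(b^2 - 8*b + 15) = (b - 5)*(b - 1)*(b - 3)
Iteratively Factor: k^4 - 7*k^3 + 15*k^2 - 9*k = (k)*(k^3 - 7*k^2 + 15*k - 9) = k*(k - 3)*(k^2 - 4*k + 3) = k*(k - 3)*(k - 1)*(k - 3)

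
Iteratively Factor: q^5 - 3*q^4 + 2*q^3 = (q)*(q^4 - 3*q^3 + 2*q^2) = q^2*(q^3 - 3*q^2 + 2*q) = q^2*(q - 1)*(q^2 - 2*q) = q^2*(q - 2)*(q - 1)*(q)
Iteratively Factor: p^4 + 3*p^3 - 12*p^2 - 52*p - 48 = (p + 3)*(p^3 - 12*p - 16) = (p + 2)*(p + 3)*(p^2 - 2*p - 8) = (p + 2)^2*(p + 3)*(p - 4)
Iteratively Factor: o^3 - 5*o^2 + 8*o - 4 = (o - 2)*(o^2 - 3*o + 2) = (o - 2)^2*(o - 1)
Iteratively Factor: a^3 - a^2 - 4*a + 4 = (a - 2)*(a^2 + a - 2) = (a - 2)*(a + 2)*(a - 1)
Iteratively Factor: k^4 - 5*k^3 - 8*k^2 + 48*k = (k)*(k^3 - 5*k^2 - 8*k + 48) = k*(k - 4)*(k^2 - k - 12) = k*(k - 4)*(k + 3)*(k - 4)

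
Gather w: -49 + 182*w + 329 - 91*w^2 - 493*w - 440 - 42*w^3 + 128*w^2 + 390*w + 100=-42*w^3 + 37*w^2 + 79*w - 60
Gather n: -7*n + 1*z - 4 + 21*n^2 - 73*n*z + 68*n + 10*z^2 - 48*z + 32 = 21*n^2 + n*(61 - 73*z) + 10*z^2 - 47*z + 28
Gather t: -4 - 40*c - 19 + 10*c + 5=-30*c - 18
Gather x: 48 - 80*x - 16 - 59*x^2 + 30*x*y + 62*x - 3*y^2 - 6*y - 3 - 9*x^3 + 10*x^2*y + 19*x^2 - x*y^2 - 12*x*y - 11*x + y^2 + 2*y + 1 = -9*x^3 + x^2*(10*y - 40) + x*(-y^2 + 18*y - 29) - 2*y^2 - 4*y + 30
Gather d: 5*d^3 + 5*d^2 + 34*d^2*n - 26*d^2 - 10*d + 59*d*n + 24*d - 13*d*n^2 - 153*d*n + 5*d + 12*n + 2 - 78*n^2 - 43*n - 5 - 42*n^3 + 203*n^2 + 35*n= 5*d^3 + d^2*(34*n - 21) + d*(-13*n^2 - 94*n + 19) - 42*n^3 + 125*n^2 + 4*n - 3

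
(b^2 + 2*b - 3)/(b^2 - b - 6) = (-b^2 - 2*b + 3)/(-b^2 + b + 6)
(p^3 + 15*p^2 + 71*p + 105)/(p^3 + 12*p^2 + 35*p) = (p + 3)/p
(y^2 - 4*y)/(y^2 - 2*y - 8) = y/(y + 2)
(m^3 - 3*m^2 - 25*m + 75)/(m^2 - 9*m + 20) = (m^2 + 2*m - 15)/(m - 4)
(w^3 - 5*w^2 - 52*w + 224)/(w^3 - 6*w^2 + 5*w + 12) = (w^2 - w - 56)/(w^2 - 2*w - 3)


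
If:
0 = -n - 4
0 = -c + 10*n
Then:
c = -40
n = -4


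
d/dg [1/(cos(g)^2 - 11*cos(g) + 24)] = (2*cos(g) - 11)*sin(g)/(cos(g)^2 - 11*cos(g) + 24)^2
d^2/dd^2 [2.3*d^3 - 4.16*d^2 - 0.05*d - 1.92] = 13.8*d - 8.32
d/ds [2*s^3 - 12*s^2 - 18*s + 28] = 6*s^2 - 24*s - 18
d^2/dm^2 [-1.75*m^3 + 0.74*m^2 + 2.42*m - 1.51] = 1.48 - 10.5*m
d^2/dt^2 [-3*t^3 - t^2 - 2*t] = -18*t - 2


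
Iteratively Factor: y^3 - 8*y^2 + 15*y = (y)*(y^2 - 8*y + 15) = y*(y - 5)*(y - 3)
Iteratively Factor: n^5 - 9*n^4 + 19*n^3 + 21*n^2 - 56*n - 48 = (n - 4)*(n^4 - 5*n^3 - n^2 + 17*n + 12) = (n - 4)^2*(n^3 - n^2 - 5*n - 3) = (n - 4)^2*(n + 1)*(n^2 - 2*n - 3) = (n - 4)^2*(n - 3)*(n + 1)*(n + 1)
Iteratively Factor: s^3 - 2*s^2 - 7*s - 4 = (s + 1)*(s^2 - 3*s - 4) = (s + 1)^2*(s - 4)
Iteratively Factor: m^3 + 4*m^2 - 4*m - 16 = (m + 2)*(m^2 + 2*m - 8) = (m + 2)*(m + 4)*(m - 2)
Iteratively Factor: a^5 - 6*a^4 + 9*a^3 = (a - 3)*(a^4 - 3*a^3) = a*(a - 3)*(a^3 - 3*a^2) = a^2*(a - 3)*(a^2 - 3*a) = a^2*(a - 3)^2*(a)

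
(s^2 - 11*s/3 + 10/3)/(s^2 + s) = (3*s^2 - 11*s + 10)/(3*s*(s + 1))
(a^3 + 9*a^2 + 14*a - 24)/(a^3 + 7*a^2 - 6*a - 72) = (a - 1)/(a - 3)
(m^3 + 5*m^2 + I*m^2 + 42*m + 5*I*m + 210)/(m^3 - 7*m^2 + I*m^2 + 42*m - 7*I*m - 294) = (m + 5)/(m - 7)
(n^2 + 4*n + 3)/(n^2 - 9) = (n + 1)/(n - 3)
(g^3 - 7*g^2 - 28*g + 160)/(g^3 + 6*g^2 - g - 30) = (g^2 - 12*g + 32)/(g^2 + g - 6)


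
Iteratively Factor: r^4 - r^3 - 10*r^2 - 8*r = (r + 1)*(r^3 - 2*r^2 - 8*r) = r*(r + 1)*(r^2 - 2*r - 8) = r*(r - 4)*(r + 1)*(r + 2)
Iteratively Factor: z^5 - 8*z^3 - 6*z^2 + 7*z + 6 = (z - 1)*(z^4 + z^3 - 7*z^2 - 13*z - 6) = (z - 1)*(z + 1)*(z^3 - 7*z - 6) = (z - 3)*(z - 1)*(z + 1)*(z^2 + 3*z + 2) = (z - 3)*(z - 1)*(z + 1)*(z + 2)*(z + 1)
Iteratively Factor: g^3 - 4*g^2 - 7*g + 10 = (g - 1)*(g^2 - 3*g - 10) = (g - 1)*(g + 2)*(g - 5)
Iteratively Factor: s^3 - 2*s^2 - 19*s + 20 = (s - 5)*(s^2 + 3*s - 4) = (s - 5)*(s - 1)*(s + 4)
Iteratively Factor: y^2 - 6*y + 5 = (y - 1)*(y - 5)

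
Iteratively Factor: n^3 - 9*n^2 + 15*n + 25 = (n - 5)*(n^2 - 4*n - 5) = (n - 5)*(n + 1)*(n - 5)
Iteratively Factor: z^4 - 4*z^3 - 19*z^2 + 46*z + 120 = (z + 2)*(z^3 - 6*z^2 - 7*z + 60) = (z - 5)*(z + 2)*(z^2 - z - 12) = (z - 5)*(z + 2)*(z + 3)*(z - 4)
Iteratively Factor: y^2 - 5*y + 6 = (y - 2)*(y - 3)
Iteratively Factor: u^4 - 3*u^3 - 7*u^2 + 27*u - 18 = (u - 2)*(u^3 - u^2 - 9*u + 9) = (u - 2)*(u + 3)*(u^2 - 4*u + 3) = (u - 3)*(u - 2)*(u + 3)*(u - 1)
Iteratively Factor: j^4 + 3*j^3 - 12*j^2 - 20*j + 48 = (j - 2)*(j^3 + 5*j^2 - 2*j - 24) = (j - 2)^2*(j^2 + 7*j + 12) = (j - 2)^2*(j + 3)*(j + 4)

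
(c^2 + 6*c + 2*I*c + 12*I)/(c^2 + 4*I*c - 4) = (c + 6)/(c + 2*I)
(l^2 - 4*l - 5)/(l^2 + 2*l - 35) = (l + 1)/(l + 7)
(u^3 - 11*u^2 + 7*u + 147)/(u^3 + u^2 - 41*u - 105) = (u - 7)/(u + 5)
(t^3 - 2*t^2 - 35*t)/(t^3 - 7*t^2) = (t + 5)/t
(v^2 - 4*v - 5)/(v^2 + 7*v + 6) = (v - 5)/(v + 6)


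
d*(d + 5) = d^2 + 5*d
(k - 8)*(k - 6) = k^2 - 14*k + 48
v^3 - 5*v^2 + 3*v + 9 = (v - 3)^2*(v + 1)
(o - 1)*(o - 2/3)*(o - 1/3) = o^3 - 2*o^2 + 11*o/9 - 2/9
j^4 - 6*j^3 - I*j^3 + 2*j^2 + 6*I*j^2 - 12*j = j*(j - 6)*(j - 2*I)*(j + I)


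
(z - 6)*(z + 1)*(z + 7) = z^3 + 2*z^2 - 41*z - 42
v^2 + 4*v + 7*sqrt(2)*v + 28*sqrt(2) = (v + 4)*(v + 7*sqrt(2))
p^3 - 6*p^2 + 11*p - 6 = (p - 3)*(p - 2)*(p - 1)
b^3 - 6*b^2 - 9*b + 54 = (b - 6)*(b - 3)*(b + 3)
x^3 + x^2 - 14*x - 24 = (x - 4)*(x + 2)*(x + 3)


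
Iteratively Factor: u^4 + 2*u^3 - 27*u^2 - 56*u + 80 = (u + 4)*(u^3 - 2*u^2 - 19*u + 20) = (u - 1)*(u + 4)*(u^2 - u - 20) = (u - 1)*(u + 4)^2*(u - 5)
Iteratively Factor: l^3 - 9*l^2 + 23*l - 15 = (l - 3)*(l^2 - 6*l + 5) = (l - 5)*(l - 3)*(l - 1)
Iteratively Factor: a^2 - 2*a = (a)*(a - 2)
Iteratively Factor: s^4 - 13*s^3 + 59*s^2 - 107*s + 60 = (s - 4)*(s^3 - 9*s^2 + 23*s - 15) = (s - 4)*(s - 1)*(s^2 - 8*s + 15) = (s - 5)*(s - 4)*(s - 1)*(s - 3)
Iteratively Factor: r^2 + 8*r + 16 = (r + 4)*(r + 4)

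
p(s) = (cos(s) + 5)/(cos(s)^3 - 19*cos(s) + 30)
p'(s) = (3*sin(s)*cos(s)^2 - 19*sin(s))*(cos(s) + 5)/(cos(s)^3 - 19*cos(s) + 30)^2 - sin(s)/(cos(s)^3 - 19*cos(s) + 30) = (2*cos(s) - 5)*sin(s)/((cos(s) - 3)^2*(cos(s) - 2)^2)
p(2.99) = 0.08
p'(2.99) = -0.01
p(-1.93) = 0.13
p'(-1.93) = 0.09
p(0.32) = 0.46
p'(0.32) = -0.21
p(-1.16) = 0.24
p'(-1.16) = 0.22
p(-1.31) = 0.21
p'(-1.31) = 0.19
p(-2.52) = 0.09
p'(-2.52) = 0.03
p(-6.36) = 0.50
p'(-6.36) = 0.06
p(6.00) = 0.47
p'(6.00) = 0.19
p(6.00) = 0.47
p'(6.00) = 0.19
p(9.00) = 0.09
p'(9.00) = -0.02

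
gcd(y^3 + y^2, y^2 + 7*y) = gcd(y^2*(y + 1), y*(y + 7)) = y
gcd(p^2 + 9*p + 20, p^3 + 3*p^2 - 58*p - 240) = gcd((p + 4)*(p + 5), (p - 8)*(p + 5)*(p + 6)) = p + 5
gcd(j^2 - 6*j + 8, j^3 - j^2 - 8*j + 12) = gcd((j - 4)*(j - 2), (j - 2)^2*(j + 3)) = j - 2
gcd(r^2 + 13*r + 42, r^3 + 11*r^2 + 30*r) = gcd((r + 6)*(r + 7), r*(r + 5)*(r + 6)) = r + 6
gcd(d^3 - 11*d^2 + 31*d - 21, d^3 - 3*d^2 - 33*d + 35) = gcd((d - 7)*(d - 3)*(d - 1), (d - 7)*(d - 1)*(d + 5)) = d^2 - 8*d + 7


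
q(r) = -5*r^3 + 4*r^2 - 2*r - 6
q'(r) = -15*r^2 + 8*r - 2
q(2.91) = -101.16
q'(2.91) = -105.74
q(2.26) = -47.81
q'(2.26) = -60.53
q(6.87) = -1452.17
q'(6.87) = -654.99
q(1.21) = -11.42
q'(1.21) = -14.28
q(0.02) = -6.04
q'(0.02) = -1.85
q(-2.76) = 135.11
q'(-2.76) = -138.34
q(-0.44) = -3.92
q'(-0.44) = -8.42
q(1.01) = -9.09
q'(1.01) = -9.22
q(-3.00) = 171.00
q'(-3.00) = -161.00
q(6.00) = -954.00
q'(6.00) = -494.00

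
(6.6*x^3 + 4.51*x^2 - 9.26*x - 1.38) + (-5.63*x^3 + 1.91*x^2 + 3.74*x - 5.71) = 0.97*x^3 + 6.42*x^2 - 5.52*x - 7.09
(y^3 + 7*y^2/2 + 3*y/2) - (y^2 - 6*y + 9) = y^3 + 5*y^2/2 + 15*y/2 - 9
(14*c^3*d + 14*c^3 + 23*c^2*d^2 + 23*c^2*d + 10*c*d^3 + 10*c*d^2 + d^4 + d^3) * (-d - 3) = -14*c^3*d^2 - 56*c^3*d - 42*c^3 - 23*c^2*d^3 - 92*c^2*d^2 - 69*c^2*d - 10*c*d^4 - 40*c*d^3 - 30*c*d^2 - d^5 - 4*d^4 - 3*d^3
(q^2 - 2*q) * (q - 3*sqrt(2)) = q^3 - 3*sqrt(2)*q^2 - 2*q^2 + 6*sqrt(2)*q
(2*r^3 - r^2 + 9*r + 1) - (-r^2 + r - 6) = 2*r^3 + 8*r + 7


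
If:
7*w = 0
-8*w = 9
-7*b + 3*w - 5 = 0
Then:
No Solution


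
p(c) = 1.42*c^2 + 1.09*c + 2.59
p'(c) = 2.84*c + 1.09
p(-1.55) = 4.31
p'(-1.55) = -3.31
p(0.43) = 3.32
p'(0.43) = 2.31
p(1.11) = 5.55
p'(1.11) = 4.24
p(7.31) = 86.44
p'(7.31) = 21.85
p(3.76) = 26.76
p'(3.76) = 11.77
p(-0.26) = 2.40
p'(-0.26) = 0.35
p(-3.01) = 12.17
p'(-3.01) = -7.46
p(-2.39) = 8.10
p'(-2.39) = -5.70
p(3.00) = 18.64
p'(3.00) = 9.61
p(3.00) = 18.64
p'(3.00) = 9.61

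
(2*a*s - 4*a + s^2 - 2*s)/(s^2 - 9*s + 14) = (2*a + s)/(s - 7)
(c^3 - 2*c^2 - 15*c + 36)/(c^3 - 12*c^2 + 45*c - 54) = (c + 4)/(c - 6)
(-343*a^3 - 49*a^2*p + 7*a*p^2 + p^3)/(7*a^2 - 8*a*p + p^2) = (49*a^2 + 14*a*p + p^2)/(-a + p)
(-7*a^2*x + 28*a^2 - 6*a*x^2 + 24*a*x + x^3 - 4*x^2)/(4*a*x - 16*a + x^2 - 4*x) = (-7*a^2 - 6*a*x + x^2)/(4*a + x)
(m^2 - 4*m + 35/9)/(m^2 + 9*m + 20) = (m^2 - 4*m + 35/9)/(m^2 + 9*m + 20)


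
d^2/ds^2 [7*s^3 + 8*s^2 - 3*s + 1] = 42*s + 16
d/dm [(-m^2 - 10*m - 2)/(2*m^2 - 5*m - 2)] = (25*m^2 + 12*m + 10)/(4*m^4 - 20*m^3 + 17*m^2 + 20*m + 4)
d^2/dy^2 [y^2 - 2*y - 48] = 2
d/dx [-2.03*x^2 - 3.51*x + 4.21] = -4.06*x - 3.51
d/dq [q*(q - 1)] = 2*q - 1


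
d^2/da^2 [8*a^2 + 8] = 16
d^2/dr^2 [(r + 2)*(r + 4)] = 2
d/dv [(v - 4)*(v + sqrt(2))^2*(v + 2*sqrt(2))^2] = (v + sqrt(2))*(v + 2*sqrt(2))*(2*(v - 4)*(v + sqrt(2)) + 2*(v - 4)*(v + 2*sqrt(2)) + (v + sqrt(2))*(v + 2*sqrt(2)))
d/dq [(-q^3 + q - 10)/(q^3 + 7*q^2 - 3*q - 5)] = (-7*q^4 + 4*q^3 + 38*q^2 + 140*q - 35)/(q^6 + 14*q^5 + 43*q^4 - 52*q^3 - 61*q^2 + 30*q + 25)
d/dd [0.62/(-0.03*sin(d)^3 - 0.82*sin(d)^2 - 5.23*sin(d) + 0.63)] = (0.0558*sin(d)^2 + 1.0168*sin(d) + 3.2426)*cos(d)/(0.03*sin(d)^3 + 0.82*sin(d)^2 + 5.23*sin(d) - 0.63)^2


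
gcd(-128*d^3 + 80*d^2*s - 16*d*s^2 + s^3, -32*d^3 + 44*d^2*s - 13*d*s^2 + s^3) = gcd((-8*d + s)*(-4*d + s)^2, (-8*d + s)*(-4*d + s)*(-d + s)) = 32*d^2 - 12*d*s + s^2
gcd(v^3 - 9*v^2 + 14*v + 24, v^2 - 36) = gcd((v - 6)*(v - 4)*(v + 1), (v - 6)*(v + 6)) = v - 6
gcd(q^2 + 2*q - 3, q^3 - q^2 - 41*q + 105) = 1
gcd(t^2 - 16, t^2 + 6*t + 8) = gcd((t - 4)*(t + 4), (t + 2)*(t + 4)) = t + 4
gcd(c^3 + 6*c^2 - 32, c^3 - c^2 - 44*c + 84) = c - 2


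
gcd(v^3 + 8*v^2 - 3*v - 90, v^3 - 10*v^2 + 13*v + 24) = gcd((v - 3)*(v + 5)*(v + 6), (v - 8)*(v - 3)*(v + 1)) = v - 3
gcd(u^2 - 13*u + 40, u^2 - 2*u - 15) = u - 5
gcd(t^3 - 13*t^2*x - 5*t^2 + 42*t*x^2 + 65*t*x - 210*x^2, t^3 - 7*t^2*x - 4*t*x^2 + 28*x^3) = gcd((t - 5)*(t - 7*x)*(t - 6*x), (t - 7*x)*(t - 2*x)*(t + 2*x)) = -t + 7*x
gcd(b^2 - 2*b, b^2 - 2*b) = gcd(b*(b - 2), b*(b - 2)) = b^2 - 2*b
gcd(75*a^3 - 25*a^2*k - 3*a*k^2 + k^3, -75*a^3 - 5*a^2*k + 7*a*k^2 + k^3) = 15*a^2 - 2*a*k - k^2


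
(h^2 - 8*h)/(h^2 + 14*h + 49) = h*(h - 8)/(h^2 + 14*h + 49)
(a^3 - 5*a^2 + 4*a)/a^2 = a - 5 + 4/a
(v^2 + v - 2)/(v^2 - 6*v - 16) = (v - 1)/(v - 8)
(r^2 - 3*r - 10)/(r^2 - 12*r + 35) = (r + 2)/(r - 7)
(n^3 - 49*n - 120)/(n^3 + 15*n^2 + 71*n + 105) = (n - 8)/(n + 7)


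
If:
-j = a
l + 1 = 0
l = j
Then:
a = 1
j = -1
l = -1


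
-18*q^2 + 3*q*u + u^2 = (-3*q + u)*(6*q + u)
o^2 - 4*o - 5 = (o - 5)*(o + 1)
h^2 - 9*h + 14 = (h - 7)*(h - 2)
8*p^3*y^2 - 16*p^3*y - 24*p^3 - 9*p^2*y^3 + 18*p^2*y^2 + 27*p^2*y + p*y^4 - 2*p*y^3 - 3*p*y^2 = (-8*p + y)*(-p + y)*(y - 3)*(p*y + p)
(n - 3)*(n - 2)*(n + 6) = n^3 + n^2 - 24*n + 36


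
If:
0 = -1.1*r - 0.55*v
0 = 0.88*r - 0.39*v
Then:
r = 0.00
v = 0.00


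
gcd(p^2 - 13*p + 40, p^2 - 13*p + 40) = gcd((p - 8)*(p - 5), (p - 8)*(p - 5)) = p^2 - 13*p + 40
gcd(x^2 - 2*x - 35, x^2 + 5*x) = x + 5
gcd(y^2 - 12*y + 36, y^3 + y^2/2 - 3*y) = 1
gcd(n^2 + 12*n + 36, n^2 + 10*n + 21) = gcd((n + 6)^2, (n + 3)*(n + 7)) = 1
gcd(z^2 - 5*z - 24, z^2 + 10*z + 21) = z + 3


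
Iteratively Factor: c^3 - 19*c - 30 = (c + 2)*(c^2 - 2*c - 15) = (c + 2)*(c + 3)*(c - 5)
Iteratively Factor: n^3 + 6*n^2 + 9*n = (n)*(n^2 + 6*n + 9) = n*(n + 3)*(n + 3)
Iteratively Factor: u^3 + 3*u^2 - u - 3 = (u + 1)*(u^2 + 2*u - 3) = (u + 1)*(u + 3)*(u - 1)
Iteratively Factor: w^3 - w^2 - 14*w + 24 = (w - 3)*(w^2 + 2*w - 8) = (w - 3)*(w - 2)*(w + 4)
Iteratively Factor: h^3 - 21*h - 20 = (h - 5)*(h^2 + 5*h + 4) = (h - 5)*(h + 4)*(h + 1)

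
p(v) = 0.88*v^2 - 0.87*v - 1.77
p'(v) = 1.76*v - 0.87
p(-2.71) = 7.05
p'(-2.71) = -5.64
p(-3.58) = 12.62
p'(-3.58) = -7.17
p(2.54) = 1.70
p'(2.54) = 3.60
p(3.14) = 4.17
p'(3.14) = 4.66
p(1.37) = -1.31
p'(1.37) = 1.54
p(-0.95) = -0.15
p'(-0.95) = -2.54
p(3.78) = 7.52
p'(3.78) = 5.78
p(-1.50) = 1.52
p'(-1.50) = -3.51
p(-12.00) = 135.39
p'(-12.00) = -21.99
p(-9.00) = 77.34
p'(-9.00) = -16.71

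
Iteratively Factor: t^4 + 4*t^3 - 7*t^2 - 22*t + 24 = (t + 3)*(t^3 + t^2 - 10*t + 8) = (t + 3)*(t + 4)*(t^2 - 3*t + 2) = (t - 2)*(t + 3)*(t + 4)*(t - 1)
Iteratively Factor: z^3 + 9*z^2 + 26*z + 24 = (z + 3)*(z^2 + 6*z + 8) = (z + 3)*(z + 4)*(z + 2)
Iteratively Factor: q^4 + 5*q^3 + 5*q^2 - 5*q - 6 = (q - 1)*(q^3 + 6*q^2 + 11*q + 6) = (q - 1)*(q + 1)*(q^2 + 5*q + 6) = (q - 1)*(q + 1)*(q + 3)*(q + 2)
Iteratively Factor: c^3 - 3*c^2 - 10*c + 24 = (c + 3)*(c^2 - 6*c + 8) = (c - 2)*(c + 3)*(c - 4)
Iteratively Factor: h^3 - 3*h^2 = (h)*(h^2 - 3*h) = h*(h - 3)*(h)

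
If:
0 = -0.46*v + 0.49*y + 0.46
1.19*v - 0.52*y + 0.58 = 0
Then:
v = -1.52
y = -2.37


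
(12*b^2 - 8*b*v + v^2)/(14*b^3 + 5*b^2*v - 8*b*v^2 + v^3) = (-6*b + v)/(-7*b^2 - 6*b*v + v^2)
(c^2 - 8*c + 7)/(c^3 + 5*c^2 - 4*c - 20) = (c^2 - 8*c + 7)/(c^3 + 5*c^2 - 4*c - 20)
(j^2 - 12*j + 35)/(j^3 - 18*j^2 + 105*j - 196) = (j - 5)/(j^2 - 11*j + 28)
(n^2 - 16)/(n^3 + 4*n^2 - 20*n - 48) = (n + 4)/(n^2 + 8*n + 12)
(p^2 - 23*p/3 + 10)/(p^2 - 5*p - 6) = (p - 5/3)/(p + 1)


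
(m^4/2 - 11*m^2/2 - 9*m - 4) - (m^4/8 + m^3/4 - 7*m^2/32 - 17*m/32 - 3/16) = 3*m^4/8 - m^3/4 - 169*m^2/32 - 271*m/32 - 61/16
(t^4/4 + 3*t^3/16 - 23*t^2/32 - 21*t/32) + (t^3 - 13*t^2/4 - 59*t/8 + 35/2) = t^4/4 + 19*t^3/16 - 127*t^2/32 - 257*t/32 + 35/2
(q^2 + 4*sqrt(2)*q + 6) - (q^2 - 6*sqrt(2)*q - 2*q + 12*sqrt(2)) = 2*q + 10*sqrt(2)*q - 12*sqrt(2) + 6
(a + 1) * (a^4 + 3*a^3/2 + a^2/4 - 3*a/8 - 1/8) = a^5 + 5*a^4/2 + 7*a^3/4 - a^2/8 - a/2 - 1/8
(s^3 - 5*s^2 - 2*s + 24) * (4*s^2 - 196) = 4*s^5 - 20*s^4 - 204*s^3 + 1076*s^2 + 392*s - 4704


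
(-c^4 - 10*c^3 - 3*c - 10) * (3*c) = -3*c^5 - 30*c^4 - 9*c^2 - 30*c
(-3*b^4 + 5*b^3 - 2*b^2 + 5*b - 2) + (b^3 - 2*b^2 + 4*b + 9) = -3*b^4 + 6*b^3 - 4*b^2 + 9*b + 7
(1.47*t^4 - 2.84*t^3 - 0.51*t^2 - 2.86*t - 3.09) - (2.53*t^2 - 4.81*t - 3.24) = 1.47*t^4 - 2.84*t^3 - 3.04*t^2 + 1.95*t + 0.15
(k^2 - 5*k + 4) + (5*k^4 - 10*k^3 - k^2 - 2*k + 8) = 5*k^4 - 10*k^3 - 7*k + 12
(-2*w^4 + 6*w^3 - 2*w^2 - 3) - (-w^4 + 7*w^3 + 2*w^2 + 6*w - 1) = -w^4 - w^3 - 4*w^2 - 6*w - 2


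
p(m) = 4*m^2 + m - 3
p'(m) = 8*m + 1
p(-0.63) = -2.04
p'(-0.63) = -4.04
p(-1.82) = 8.43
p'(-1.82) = -13.56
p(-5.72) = 122.15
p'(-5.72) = -44.76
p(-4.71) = 81.03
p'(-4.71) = -36.68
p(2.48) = 24.08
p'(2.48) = 20.84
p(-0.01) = -3.01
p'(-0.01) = 0.92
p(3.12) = 39.06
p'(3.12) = 25.96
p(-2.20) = 14.16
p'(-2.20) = -16.60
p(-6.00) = 135.00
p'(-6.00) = -47.00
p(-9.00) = 312.00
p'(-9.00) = -71.00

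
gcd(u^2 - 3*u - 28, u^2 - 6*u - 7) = u - 7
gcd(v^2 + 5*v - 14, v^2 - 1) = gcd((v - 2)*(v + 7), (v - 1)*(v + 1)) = 1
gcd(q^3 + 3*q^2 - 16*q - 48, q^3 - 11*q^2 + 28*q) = q - 4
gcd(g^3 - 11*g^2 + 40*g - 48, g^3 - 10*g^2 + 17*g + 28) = g - 4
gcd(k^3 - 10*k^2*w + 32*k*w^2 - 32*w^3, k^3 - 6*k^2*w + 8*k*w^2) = k^2 - 6*k*w + 8*w^2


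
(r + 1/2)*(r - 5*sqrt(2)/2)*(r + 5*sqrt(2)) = r^3 + r^2/2 + 5*sqrt(2)*r^2/2 - 25*r + 5*sqrt(2)*r/4 - 25/2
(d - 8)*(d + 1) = d^2 - 7*d - 8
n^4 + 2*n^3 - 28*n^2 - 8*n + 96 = (n - 4)*(n - 2)*(n + 2)*(n + 6)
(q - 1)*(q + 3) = q^2 + 2*q - 3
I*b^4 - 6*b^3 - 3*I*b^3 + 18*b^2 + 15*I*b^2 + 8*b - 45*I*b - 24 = (b - 3)*(b - I)*(b + 8*I)*(I*b + 1)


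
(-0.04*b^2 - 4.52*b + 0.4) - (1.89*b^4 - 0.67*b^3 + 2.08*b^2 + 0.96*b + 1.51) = -1.89*b^4 + 0.67*b^3 - 2.12*b^2 - 5.48*b - 1.11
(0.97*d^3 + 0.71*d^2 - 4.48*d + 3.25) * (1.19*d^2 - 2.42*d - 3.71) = 1.1543*d^5 - 1.5025*d^4 - 10.6481*d^3 + 12.075*d^2 + 8.7558*d - 12.0575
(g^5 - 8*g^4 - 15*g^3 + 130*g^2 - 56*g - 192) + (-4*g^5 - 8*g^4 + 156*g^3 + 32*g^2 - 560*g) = -3*g^5 - 16*g^4 + 141*g^3 + 162*g^2 - 616*g - 192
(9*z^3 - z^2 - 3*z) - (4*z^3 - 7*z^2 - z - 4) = 5*z^3 + 6*z^2 - 2*z + 4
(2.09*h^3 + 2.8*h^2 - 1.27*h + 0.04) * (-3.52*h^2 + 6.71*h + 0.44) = -7.3568*h^5 + 4.1679*h^4 + 24.178*h^3 - 7.4305*h^2 - 0.2904*h + 0.0176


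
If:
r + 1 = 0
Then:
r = -1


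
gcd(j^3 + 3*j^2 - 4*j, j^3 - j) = j^2 - j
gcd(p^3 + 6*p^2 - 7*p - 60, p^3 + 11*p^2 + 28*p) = p + 4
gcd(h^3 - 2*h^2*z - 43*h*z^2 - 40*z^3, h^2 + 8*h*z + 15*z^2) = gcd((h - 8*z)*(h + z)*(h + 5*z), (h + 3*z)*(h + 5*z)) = h + 5*z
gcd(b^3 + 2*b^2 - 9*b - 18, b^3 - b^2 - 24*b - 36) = b^2 + 5*b + 6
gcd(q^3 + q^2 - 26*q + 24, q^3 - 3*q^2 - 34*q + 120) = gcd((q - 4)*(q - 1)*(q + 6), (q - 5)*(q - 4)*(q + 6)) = q^2 + 2*q - 24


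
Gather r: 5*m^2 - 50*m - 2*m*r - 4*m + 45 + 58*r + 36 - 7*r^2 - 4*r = 5*m^2 - 54*m - 7*r^2 + r*(54 - 2*m) + 81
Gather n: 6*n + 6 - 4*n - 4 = 2*n + 2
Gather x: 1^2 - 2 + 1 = 0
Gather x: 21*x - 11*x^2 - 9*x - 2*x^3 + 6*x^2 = -2*x^3 - 5*x^2 + 12*x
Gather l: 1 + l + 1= l + 2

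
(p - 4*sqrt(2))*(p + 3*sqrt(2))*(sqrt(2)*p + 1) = sqrt(2)*p^3 - p^2 - 25*sqrt(2)*p - 24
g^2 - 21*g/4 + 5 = (g - 4)*(g - 5/4)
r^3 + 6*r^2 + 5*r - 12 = (r - 1)*(r + 3)*(r + 4)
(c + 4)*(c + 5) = c^2 + 9*c + 20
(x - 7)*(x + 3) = x^2 - 4*x - 21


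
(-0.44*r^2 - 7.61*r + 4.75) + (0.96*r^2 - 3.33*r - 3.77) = 0.52*r^2 - 10.94*r + 0.98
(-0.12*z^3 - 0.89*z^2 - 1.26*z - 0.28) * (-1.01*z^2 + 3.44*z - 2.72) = 0.1212*z^5 + 0.4861*z^4 - 1.4626*z^3 - 1.6308*z^2 + 2.464*z + 0.7616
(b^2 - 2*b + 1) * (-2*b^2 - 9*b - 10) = -2*b^4 - 5*b^3 + 6*b^2 + 11*b - 10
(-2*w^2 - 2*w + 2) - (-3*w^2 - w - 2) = w^2 - w + 4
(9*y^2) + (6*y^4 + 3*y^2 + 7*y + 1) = 6*y^4 + 12*y^2 + 7*y + 1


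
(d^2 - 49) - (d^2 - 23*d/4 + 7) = 23*d/4 - 56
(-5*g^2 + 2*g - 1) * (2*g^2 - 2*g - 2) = -10*g^4 + 14*g^3 + 4*g^2 - 2*g + 2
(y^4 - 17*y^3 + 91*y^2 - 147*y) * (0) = 0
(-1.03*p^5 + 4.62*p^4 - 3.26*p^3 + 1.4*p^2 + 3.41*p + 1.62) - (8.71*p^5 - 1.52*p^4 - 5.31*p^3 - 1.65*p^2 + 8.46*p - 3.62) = -9.74*p^5 + 6.14*p^4 + 2.05*p^3 + 3.05*p^2 - 5.05*p + 5.24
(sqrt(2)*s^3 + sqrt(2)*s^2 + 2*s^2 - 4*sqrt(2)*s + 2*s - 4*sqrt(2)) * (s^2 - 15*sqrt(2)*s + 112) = sqrt(2)*s^5 - 28*s^4 + sqrt(2)*s^4 - 28*s^3 + 78*sqrt(2)*s^3 + 78*sqrt(2)*s^2 + 344*s^2 - 448*sqrt(2)*s + 344*s - 448*sqrt(2)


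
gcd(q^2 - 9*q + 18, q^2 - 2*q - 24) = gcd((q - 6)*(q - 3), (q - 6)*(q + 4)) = q - 6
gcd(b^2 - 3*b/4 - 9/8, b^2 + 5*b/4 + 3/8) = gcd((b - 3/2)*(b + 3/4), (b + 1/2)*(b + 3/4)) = b + 3/4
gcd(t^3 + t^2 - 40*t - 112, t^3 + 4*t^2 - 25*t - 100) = t + 4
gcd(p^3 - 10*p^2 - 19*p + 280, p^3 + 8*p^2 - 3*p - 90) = p + 5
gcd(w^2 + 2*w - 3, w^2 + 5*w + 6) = w + 3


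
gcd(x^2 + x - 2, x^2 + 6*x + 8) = x + 2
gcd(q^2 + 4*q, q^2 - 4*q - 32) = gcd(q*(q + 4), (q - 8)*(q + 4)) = q + 4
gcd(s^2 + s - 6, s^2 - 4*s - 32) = 1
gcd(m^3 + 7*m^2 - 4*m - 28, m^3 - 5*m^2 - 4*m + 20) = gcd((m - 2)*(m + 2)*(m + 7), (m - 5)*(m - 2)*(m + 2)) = m^2 - 4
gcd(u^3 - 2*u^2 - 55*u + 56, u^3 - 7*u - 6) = 1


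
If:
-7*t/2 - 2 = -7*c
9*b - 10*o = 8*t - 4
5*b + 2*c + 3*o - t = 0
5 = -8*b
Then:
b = -5/8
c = -935/2688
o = 143/168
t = -1703/1344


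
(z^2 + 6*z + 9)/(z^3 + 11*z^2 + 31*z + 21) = (z + 3)/(z^2 + 8*z + 7)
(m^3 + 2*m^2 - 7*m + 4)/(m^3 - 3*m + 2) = (m + 4)/(m + 2)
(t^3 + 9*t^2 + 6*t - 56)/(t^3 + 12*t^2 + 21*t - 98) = (t + 4)/(t + 7)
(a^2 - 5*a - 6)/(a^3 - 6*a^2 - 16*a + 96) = (a + 1)/(a^2 - 16)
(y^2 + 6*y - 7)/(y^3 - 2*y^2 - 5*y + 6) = (y + 7)/(y^2 - y - 6)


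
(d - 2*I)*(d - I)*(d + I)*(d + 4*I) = d^4 + 2*I*d^3 + 9*d^2 + 2*I*d + 8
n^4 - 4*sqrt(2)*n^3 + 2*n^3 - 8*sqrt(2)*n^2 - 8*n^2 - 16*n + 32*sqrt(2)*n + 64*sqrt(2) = (n + 2)*(n - 4*sqrt(2))*(n - 2*sqrt(2))*(n + 2*sqrt(2))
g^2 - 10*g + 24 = (g - 6)*(g - 4)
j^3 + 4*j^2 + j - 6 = (j - 1)*(j + 2)*(j + 3)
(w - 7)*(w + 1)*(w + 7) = w^3 + w^2 - 49*w - 49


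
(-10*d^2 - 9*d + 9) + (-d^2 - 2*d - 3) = -11*d^2 - 11*d + 6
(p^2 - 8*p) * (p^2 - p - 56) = p^4 - 9*p^3 - 48*p^2 + 448*p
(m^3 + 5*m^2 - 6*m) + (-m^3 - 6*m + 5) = 5*m^2 - 12*m + 5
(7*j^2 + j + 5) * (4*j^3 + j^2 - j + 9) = 28*j^5 + 11*j^4 + 14*j^3 + 67*j^2 + 4*j + 45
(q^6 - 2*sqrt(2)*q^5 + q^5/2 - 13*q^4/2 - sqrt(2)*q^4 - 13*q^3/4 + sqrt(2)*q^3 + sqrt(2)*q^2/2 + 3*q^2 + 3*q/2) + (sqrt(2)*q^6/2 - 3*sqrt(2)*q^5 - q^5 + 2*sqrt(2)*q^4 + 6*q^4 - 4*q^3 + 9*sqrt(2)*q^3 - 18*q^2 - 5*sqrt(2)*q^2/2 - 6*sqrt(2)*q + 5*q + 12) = sqrt(2)*q^6/2 + q^6 - 5*sqrt(2)*q^5 - q^5/2 - q^4/2 + sqrt(2)*q^4 - 29*q^3/4 + 10*sqrt(2)*q^3 - 15*q^2 - 2*sqrt(2)*q^2 - 6*sqrt(2)*q + 13*q/2 + 12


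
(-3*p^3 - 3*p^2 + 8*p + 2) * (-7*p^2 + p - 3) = 21*p^5 + 18*p^4 - 50*p^3 + 3*p^2 - 22*p - 6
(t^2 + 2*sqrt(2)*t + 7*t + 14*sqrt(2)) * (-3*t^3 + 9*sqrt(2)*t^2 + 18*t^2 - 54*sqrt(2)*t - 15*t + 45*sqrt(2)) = -3*t^5 - 3*t^4 + 3*sqrt(2)*t^4 + 3*sqrt(2)*t^3 + 147*t^3 - 111*sqrt(2)*t^2 - 69*t^2 - 1332*t + 105*sqrt(2)*t + 1260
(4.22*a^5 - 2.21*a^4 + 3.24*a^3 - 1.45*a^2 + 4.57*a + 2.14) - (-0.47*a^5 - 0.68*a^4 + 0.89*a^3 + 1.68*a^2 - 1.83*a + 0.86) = 4.69*a^5 - 1.53*a^4 + 2.35*a^3 - 3.13*a^2 + 6.4*a + 1.28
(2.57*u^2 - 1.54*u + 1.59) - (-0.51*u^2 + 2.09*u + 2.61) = 3.08*u^2 - 3.63*u - 1.02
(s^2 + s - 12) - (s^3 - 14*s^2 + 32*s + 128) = -s^3 + 15*s^2 - 31*s - 140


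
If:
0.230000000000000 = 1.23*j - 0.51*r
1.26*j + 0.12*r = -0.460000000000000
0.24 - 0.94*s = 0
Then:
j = -0.26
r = -1.08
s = 0.26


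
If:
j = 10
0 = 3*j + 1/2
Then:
No Solution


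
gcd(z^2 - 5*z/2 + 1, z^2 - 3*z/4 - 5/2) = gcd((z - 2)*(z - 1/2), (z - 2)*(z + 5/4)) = z - 2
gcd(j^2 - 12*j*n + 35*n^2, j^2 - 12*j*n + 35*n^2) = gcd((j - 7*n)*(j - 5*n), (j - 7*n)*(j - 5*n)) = j^2 - 12*j*n + 35*n^2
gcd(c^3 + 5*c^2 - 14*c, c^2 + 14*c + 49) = c + 7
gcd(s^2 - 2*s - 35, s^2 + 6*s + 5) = s + 5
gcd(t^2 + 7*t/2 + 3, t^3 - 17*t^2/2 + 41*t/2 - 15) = 1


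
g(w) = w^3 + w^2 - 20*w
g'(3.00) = 13.00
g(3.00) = -24.00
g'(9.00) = 241.00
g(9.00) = 630.00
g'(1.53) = -9.92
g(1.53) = -24.68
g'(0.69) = -17.19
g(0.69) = -13.00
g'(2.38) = 1.75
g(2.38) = -28.45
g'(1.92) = -5.10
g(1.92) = -27.64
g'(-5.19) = 50.43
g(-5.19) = -9.06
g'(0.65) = -17.43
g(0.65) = -12.30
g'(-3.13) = 3.13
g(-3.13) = 41.73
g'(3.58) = 25.61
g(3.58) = -12.90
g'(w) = 3*w^2 + 2*w - 20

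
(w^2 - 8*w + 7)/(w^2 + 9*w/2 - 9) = 2*(w^2 - 8*w + 7)/(2*w^2 + 9*w - 18)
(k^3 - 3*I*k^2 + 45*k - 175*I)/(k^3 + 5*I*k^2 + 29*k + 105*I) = (k - 5*I)/(k + 3*I)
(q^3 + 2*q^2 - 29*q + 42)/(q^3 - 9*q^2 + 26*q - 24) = (q + 7)/(q - 4)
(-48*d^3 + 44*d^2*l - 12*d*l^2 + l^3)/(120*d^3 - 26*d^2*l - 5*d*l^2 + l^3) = (-2*d + l)/(5*d + l)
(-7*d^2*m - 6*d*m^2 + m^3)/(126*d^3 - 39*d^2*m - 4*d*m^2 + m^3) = m*(-d - m)/(18*d^2 - 3*d*m - m^2)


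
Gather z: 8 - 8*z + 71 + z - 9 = 70 - 7*z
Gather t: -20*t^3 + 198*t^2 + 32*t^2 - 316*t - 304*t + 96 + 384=-20*t^3 + 230*t^2 - 620*t + 480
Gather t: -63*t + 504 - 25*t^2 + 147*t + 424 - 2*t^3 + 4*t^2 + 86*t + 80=-2*t^3 - 21*t^2 + 170*t + 1008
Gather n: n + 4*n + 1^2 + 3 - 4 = 5*n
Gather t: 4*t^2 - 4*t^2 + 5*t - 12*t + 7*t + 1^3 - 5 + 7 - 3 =0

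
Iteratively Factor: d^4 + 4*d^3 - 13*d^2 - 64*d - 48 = (d + 4)*(d^3 - 13*d - 12) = (d + 1)*(d + 4)*(d^2 - d - 12) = (d - 4)*(d + 1)*(d + 4)*(d + 3)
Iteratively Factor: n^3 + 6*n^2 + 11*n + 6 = (n + 3)*(n^2 + 3*n + 2) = (n + 1)*(n + 3)*(n + 2)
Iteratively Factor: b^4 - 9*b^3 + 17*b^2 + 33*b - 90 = (b - 3)*(b^3 - 6*b^2 - b + 30) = (b - 3)^2*(b^2 - 3*b - 10) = (b - 5)*(b - 3)^2*(b + 2)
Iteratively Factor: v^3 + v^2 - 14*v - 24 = (v + 3)*(v^2 - 2*v - 8) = (v + 2)*(v + 3)*(v - 4)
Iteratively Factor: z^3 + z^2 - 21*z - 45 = (z + 3)*(z^2 - 2*z - 15) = (z - 5)*(z + 3)*(z + 3)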